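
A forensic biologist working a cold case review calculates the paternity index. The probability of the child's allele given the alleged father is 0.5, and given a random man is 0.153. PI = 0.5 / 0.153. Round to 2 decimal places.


Paternity Index calculation:
PI = P(allele|father) / P(allele|random)
PI = 0.5 / 0.153
PI = 3.27

3.27


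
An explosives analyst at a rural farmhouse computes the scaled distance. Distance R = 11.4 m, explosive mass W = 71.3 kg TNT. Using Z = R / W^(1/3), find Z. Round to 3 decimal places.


Scaled distance calculation:
W^(1/3) = 71.3^(1/3) = 4.146642
Z = R / W^(1/3) = 11.4 / 4.146642
Z = 2.749 m/kg^(1/3)

2.749


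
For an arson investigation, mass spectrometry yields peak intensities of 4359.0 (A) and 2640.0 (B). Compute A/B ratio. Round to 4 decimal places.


Spectral peak ratio:
Peak A = 4359.0 counts
Peak B = 2640.0 counts
Ratio = 4359.0 / 2640.0 = 1.6511

1.6511


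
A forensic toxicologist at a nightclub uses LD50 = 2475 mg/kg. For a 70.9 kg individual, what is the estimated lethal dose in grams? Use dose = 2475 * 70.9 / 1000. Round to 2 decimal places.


Lethal dose calculation:
Lethal dose = LD50 * body_weight / 1000
= 2475 * 70.9 / 1000
= 175477.5 / 1000
= 175.48 g

175.48


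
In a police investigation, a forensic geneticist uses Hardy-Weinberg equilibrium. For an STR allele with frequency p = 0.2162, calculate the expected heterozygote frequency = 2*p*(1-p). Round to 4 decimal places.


Hardy-Weinberg heterozygote frequency:
q = 1 - p = 1 - 0.2162 = 0.7838
2pq = 2 * 0.2162 * 0.7838 = 0.3389

0.3389


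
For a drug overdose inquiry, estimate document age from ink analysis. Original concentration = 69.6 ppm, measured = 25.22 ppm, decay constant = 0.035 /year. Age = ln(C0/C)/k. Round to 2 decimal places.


Document age estimation:
C0/C = 69.6 / 25.22 = 2.759715
ln(C0/C) = 1.015127
t = 1.015127 / 0.035 = 29.00 years

29.00


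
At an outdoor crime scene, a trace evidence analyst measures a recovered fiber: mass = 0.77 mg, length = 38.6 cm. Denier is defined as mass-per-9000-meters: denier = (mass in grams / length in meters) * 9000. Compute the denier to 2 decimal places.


Denier calculation:
Mass in grams = 0.77 mg / 1000 = 0.00077 g
Length in meters = 38.6 cm / 100 = 0.386 m
Linear density = mass / length = 0.00077 / 0.386 = 0.00199482 g/m
Denier = (g/m) * 9000 = 0.00199482 * 9000 = 17.95

17.95


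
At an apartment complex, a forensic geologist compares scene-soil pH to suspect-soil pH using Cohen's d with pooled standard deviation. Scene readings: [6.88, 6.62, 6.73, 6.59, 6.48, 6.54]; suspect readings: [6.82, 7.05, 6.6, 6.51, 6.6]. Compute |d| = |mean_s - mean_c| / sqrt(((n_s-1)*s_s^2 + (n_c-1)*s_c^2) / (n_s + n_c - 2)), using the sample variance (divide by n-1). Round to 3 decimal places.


Pooled-variance Cohen's d for soil pH comparison:
Scene mean = 39.84 / 6 = 6.64
Suspect mean = 33.58 / 5 = 6.716
Scene sample variance s_s^2 = 0.02084
Suspect sample variance s_c^2 = 0.04793
Pooled variance = ((n_s-1)*s_s^2 + (n_c-1)*s_c^2) / (n_s + n_c - 2) = 0.03288
Pooled SD = sqrt(0.03288) = 0.181328
Mean difference = -0.076
|d| = |-0.076| / 0.181328 = 0.419

0.419


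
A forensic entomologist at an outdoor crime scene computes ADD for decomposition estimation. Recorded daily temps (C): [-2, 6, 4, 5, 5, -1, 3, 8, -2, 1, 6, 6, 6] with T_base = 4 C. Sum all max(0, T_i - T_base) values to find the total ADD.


Computing ADD day by day:
Day 1: max(0, -2 - 4) = 0
Day 2: max(0, 6 - 4) = 2
Day 3: max(0, 4 - 4) = 0
Day 4: max(0, 5 - 4) = 1
Day 5: max(0, 5 - 4) = 1
Day 6: max(0, -1 - 4) = 0
Day 7: max(0, 3 - 4) = 0
Day 8: max(0, 8 - 4) = 4
Day 9: max(0, -2 - 4) = 0
Day 10: max(0, 1 - 4) = 0
Day 11: max(0, 6 - 4) = 2
Day 12: max(0, 6 - 4) = 2
Day 13: max(0, 6 - 4) = 2
Total ADD = 14

14


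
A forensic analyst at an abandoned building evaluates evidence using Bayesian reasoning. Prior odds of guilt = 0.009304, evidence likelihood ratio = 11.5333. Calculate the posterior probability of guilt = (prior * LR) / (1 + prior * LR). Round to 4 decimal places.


Bayesian evidence evaluation:
Posterior odds = prior_odds * LR = 0.009304 * 11.5333 = 0.1073058
Posterior probability = posterior_odds / (1 + posterior_odds)
= 0.1073058 / (1 + 0.1073058)
= 0.1073058 / 1.1073058
= 0.0969

0.0969


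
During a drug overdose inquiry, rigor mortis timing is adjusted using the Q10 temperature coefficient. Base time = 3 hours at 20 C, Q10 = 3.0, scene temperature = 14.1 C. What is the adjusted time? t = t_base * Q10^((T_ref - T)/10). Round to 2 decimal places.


Rigor mortis time adjustment:
Exponent = (T_ref - T_actual) / 10 = (20 - 14.1) / 10 = 0.59
Q10 factor = 3.0^0.59 = 1.91206
t_adjusted = 3 * 1.91206 = 5.74 hours

5.74


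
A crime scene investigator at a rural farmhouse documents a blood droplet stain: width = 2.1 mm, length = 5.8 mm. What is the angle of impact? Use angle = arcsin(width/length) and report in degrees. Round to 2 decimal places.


Blood spatter impact angle calculation:
width / length = 2.1 / 5.8 = 0.362069
angle = arcsin(0.362069)
angle = 21.23 degrees

21.23


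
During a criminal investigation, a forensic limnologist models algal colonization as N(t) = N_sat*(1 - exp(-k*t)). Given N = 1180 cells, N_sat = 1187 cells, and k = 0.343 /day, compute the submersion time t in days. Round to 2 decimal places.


PMSI from diatom colonization curve:
N / N_sat = 1180 / 1187 = 0.994103
1 - N/N_sat = 0.005897
ln(1 - N/N_sat) = -5.133312
t = -ln(1 - N/N_sat) / k = -(-5.133312) / 0.343 = 14.97 days

14.97


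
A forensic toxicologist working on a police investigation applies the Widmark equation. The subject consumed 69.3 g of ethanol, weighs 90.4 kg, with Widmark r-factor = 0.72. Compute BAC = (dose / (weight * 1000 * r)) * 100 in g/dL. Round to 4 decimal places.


Applying the Widmark formula:
BAC = (dose_g / (body_wt * 1000 * r)) * 100
Denominator = 90.4 * 1000 * 0.72 = 65088
BAC = (69.3 / 65088) * 100
BAC = 0.1065 g/dL

0.1065


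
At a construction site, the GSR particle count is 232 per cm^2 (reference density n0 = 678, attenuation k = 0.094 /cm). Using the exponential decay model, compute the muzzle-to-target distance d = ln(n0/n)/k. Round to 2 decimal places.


GSR distance calculation:
n0/n = 678 / 232 = 2.922414
ln(n0/n) = 1.07241
d = 1.07241 / 0.094 = 11.41 cm

11.41


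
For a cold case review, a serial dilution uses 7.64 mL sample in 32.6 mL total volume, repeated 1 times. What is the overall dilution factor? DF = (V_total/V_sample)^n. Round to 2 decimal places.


Dilution factor calculation:
Single dilution = V_total / V_sample = 32.6 / 7.64 ≈ 4.267016
Number of dilutions = 1
Total DF = (32.6 / 7.64)^1 (full precision, rounded at the end) = 4.27

4.27


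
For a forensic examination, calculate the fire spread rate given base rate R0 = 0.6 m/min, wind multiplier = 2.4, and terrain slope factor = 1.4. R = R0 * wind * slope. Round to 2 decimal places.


Fire spread rate calculation:
R = R0 * wind_factor * slope_factor
= 0.6 * 2.4 * 1.4
= 1.44 * 1.4
= 2.02 m/min

2.02


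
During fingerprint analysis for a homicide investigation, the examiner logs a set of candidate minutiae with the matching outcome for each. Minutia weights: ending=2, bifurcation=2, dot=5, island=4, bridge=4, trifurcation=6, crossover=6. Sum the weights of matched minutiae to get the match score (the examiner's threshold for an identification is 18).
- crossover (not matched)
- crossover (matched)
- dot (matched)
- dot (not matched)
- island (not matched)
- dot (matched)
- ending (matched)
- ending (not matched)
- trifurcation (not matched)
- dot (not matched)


Weighted minutiae match score:
  crossover: not matched, +0
  crossover: matched, +6 (running total 6)
  dot: matched, +5 (running total 11)
  dot: not matched, +0
  island: not matched, +0
  dot: matched, +5 (running total 16)
  ending: matched, +2 (running total 18)
  ending: not matched, +0
  trifurcation: not matched, +0
  dot: not matched, +0
Total score = 18
Threshold = 18; verdict = identification

18


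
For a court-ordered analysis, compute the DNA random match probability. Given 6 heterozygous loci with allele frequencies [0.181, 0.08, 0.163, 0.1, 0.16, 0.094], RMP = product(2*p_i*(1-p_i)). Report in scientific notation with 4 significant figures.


Computing RMP for 6 loci:
Locus 1: 2 * 0.181 * 0.819 = 0.296478
Locus 2: 2 * 0.08 * 0.92 = 0.1472
Locus 3: 2 * 0.163 * 0.837 = 0.272862
Locus 4: 2 * 0.1 * 0.9 = 0.18
Locus 5: 2 * 0.16 * 0.84 = 0.2688
Locus 6: 2 * 0.094 * 0.906 = 0.170328
RMP = 9.814e-05

9.814e-05


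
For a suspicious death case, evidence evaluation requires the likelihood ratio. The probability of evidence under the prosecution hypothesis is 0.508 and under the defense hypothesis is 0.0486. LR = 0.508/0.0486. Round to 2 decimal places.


Likelihood ratio calculation:
LR = P(E|Hp) / P(E|Hd)
LR = 0.508 / 0.0486
LR = 10.45

10.45


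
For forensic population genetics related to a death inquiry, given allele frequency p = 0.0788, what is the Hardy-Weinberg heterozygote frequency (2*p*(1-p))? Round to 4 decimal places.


Hardy-Weinberg heterozygote frequency:
q = 1 - p = 1 - 0.0788 = 0.9212
2pq = 2 * 0.0788 * 0.9212 = 0.1452

0.1452


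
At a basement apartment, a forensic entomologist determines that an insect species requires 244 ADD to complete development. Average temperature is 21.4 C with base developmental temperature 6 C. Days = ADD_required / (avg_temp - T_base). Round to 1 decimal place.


Insect development time:
Effective temperature = avg_temp - T_base = 21.4 - 6 = 15.4 C
Days = ADD / effective_temp = 244 / 15.4 = 15.8 days

15.8


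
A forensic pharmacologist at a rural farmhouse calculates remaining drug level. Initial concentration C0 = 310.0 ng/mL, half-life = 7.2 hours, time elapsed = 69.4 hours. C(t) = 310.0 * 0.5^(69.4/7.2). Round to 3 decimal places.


Drug concentration decay:
Number of half-lives = t / t_half = 69.4 / 7.2 = 9.638889
Decay factor = 0.5^9.638889 = 0.00125431
C(t) = 310.0 * 0.00125431 = 0.389 ng/mL

0.389


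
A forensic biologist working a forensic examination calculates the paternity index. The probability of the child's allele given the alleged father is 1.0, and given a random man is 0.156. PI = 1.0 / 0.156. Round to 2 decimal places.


Paternity Index calculation:
PI = P(allele|father) / P(allele|random)
PI = 1.0 / 0.156
PI = 6.41

6.41


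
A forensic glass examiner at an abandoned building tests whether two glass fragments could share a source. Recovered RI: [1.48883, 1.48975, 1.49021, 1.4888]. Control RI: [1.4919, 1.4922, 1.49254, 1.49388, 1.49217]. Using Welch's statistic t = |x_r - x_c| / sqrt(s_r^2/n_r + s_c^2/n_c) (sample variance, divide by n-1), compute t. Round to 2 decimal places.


Welch's t-criterion for glass RI comparison:
Recovered mean = sum / n_r = 5.95759 / 4 = 1.4893975
Control mean = sum / n_c = 7.46269 / 5 = 1.492538
Recovered sample variance s_r^2 = 4.87825e-07
Control sample variance s_c^2 = 6.1442e-07
Welch SE (unpooled) = sqrt(s_r^2/n_r + s_c^2/n_c) = sqrt(1.21956e-07 + 1.22884e-07) = sqrt(2.4484e-07) = 0.000494813
|mean_r - mean_c| = 0.0031405
t = 0.0031405 / 0.000494813 = 6.35

6.35


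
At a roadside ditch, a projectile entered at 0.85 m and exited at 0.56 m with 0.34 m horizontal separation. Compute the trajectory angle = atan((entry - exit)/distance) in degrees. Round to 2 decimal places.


Bullet trajectory angle:
Height difference = 0.85 - 0.56 = 0.29 m
angle = atan(0.29 / 0.34)
angle = atan(0.852941)
angle = 40.46 degrees

40.46


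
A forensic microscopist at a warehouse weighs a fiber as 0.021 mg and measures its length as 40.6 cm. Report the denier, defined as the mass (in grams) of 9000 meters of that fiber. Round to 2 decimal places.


Denier calculation:
Mass in grams = 0.021 mg / 1000 = 0.000021 g
Length in meters = 40.6 cm / 100 = 0.406 m
Linear density = mass / length = 0.000021 / 0.406 = 0.00005172 g/m
Denier = (g/m) * 9000 = 0.00005172 * 9000 = 0.47

0.47


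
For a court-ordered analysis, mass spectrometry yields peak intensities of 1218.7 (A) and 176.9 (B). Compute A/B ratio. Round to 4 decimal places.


Spectral peak ratio:
Peak A = 1218.7 counts
Peak B = 176.9 counts
Ratio = 1218.7 / 176.9 = 6.8892

6.8892


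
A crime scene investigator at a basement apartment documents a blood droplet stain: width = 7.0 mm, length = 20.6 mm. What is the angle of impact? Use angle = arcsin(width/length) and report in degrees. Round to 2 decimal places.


Blood spatter impact angle calculation:
width / length = 7.0 / 20.6 = 0.339806
angle = arcsin(0.339806)
angle = 19.87 degrees

19.87


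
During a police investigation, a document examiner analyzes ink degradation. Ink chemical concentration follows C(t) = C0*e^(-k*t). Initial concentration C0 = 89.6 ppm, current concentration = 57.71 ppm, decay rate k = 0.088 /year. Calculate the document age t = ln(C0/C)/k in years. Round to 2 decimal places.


Document age estimation:
C0/C = 89.6 / 57.71 = 1.552591
ln(C0/C) = 0.439925
t = 0.439925 / 0.088 = 5.00 years

5.00


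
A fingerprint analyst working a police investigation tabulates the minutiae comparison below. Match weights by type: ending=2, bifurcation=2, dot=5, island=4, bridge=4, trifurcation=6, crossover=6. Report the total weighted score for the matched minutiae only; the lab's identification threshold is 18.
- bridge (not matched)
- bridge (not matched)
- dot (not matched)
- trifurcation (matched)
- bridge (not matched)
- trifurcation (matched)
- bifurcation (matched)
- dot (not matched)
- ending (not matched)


Weighted minutiae match score:
  bridge: not matched, +0
  bridge: not matched, +0
  dot: not matched, +0
  trifurcation: matched, +6 (running total 6)
  bridge: not matched, +0
  trifurcation: matched, +6 (running total 12)
  bifurcation: matched, +2 (running total 14)
  dot: not matched, +0
  ending: not matched, +0
Total score = 14
Threshold = 18; verdict = inconclusive

14


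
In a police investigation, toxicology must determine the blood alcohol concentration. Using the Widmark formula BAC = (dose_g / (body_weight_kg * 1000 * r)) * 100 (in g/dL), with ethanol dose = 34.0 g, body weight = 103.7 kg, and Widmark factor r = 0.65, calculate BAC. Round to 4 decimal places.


Applying the Widmark formula:
BAC = (dose_g / (body_wt * 1000 * r)) * 100
Denominator = 103.7 * 1000 * 0.65 = 67405
BAC = (34.0 / 67405) * 100
BAC = 0.0504 g/dL

0.0504


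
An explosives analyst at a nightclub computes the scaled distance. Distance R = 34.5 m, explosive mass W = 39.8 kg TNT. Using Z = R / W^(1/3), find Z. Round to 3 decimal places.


Scaled distance calculation:
W^(1/3) = 39.8^(1/3) = 3.414242
Z = R / W^(1/3) = 34.5 / 3.414242
Z = 10.105 m/kg^(1/3)

10.105


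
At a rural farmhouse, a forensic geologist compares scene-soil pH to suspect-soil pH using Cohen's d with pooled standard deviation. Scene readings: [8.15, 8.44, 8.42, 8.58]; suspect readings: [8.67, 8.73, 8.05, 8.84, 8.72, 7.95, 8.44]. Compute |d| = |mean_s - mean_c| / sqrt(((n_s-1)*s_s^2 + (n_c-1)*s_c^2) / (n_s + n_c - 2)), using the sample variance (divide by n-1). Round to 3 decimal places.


Pooled-variance Cohen's d for soil pH comparison:
Scene mean = 33.59 / 4 = 8.3975
Suspect mean = 59.4 / 7 = 8.485714
Scene sample variance s_s^2 = 0.032292
Suspect sample variance s_c^2 = 0.125495
Pooled variance = ((n_s-1)*s_s^2 + (n_c-1)*s_c^2) / (n_s + n_c - 2) = 0.094427
Pooled SD = sqrt(0.094427) = 0.30729
Mean difference = -0.088214
|d| = |-0.088214| / 0.30729 = 0.287

0.287


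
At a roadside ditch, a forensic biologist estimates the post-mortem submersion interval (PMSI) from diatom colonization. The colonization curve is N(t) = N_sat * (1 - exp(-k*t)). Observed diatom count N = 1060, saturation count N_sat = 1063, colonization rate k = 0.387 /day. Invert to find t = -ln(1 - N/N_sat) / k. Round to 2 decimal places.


PMSI from diatom colonization curve:
N / N_sat = 1060 / 1063 = 0.997178
1 - N/N_sat = 0.002822
ln(1 - N/N_sat) = -5.870309
t = -ln(1 - N/N_sat) / k = -(-5.870309) / 0.387 = 15.17 days

15.17


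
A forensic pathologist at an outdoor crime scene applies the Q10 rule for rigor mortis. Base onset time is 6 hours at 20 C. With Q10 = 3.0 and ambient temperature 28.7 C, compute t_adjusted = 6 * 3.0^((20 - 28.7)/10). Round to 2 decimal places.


Rigor mortis time adjustment:
Exponent = (T_ref - T_actual) / 10 = (20 - 28.7) / 10 = -0.87
Q10 factor = 3.0^-0.87 = 0.38451
t_adjusted = 6 * 0.38451 = 2.31 hours

2.31


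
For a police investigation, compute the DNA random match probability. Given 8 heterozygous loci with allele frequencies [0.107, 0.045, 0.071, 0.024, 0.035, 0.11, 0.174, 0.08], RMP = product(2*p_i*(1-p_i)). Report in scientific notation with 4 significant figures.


Computing RMP for 8 loci:
Locus 1: 2 * 0.107 * 0.893 = 0.191102
Locus 2: 2 * 0.045 * 0.955 = 0.08595
Locus 3: 2 * 0.071 * 0.929 = 0.131918
Locus 4: 2 * 0.024 * 0.976 = 0.046848
Locus 5: 2 * 0.035 * 0.965 = 0.06755
Locus 6: 2 * 0.11 * 0.89 = 0.1958
Locus 7: 2 * 0.174 * 0.826 = 0.287448
Locus 8: 2 * 0.08 * 0.92 = 0.1472
RMP = 5.681e-08

5.681e-08


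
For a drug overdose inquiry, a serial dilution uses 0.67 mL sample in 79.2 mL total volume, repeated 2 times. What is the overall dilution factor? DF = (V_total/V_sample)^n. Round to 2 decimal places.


Dilution factor calculation:
Single dilution = V_total / V_sample = 79.2 / 0.67 ≈ 118.208955
Number of dilutions = 2
Total DF = (79.2 / 0.67)^2 (full precision, rounded at the end) = 13973.36

13973.36


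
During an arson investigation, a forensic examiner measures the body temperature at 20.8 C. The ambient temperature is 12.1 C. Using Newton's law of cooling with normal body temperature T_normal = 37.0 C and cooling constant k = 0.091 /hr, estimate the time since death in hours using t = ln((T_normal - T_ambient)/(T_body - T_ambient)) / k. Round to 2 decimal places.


Using Newton's law of cooling:
t = ln((T_normal - T_ambient) / (T_body - T_ambient)) / k
T_normal - T_ambient = 24.9
T_body - T_ambient = 8.7
Ratio = 2.862069
ln(ratio) = 1.051545
t = 1.051545 / 0.091 = 11.56 hours

11.56


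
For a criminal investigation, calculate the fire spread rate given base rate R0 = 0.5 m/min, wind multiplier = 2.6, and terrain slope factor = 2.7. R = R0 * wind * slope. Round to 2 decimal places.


Fire spread rate calculation:
R = R0 * wind_factor * slope_factor
= 0.5 * 2.6 * 2.7
= 1.3 * 2.7
= 3.51 m/min

3.51


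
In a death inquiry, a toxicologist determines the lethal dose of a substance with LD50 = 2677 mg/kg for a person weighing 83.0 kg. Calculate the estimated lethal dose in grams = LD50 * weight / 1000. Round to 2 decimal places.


Lethal dose calculation:
Lethal dose = LD50 * body_weight / 1000
= 2677 * 83.0 / 1000
= 222191 / 1000
= 222.19 g

222.19


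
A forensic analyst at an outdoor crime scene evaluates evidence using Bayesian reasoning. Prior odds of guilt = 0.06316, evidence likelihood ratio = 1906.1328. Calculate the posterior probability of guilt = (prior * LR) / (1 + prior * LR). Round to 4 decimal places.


Bayesian evidence evaluation:
Posterior odds = prior_odds * LR = 0.06316 * 1906.1328 = 120.3913
Posterior probability = posterior_odds / (1 + posterior_odds)
= 120.3913 / (1 + 120.3913)
= 120.3913 / 121.3913
= 0.9918

0.9918


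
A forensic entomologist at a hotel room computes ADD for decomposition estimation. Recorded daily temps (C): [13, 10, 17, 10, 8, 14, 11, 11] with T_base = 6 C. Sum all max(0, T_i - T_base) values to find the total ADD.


Computing ADD day by day:
Day 1: max(0, 13 - 6) = 7
Day 2: max(0, 10 - 6) = 4
Day 3: max(0, 17 - 6) = 11
Day 4: max(0, 10 - 6) = 4
Day 5: max(0, 8 - 6) = 2
Day 6: max(0, 14 - 6) = 8
Day 7: max(0, 11 - 6) = 5
Day 8: max(0, 11 - 6) = 5
Total ADD = 46

46


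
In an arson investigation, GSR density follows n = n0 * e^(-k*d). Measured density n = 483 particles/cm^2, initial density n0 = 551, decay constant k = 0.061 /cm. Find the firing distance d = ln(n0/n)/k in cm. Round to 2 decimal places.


GSR distance calculation:
n0/n = 551 / 483 = 1.140787
ln(n0/n) = 0.131718
d = 0.131718 / 0.061 = 2.16 cm

2.16


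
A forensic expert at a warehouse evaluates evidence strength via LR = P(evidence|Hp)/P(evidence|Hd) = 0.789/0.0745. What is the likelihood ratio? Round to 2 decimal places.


Likelihood ratio calculation:
LR = P(E|Hp) / P(E|Hd)
LR = 0.789 / 0.0745
LR = 10.59

10.59


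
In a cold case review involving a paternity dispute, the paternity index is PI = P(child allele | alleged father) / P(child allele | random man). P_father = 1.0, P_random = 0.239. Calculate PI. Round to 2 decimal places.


Paternity Index calculation:
PI = P(allele|father) / P(allele|random)
PI = 1.0 / 0.239
PI = 4.18

4.18


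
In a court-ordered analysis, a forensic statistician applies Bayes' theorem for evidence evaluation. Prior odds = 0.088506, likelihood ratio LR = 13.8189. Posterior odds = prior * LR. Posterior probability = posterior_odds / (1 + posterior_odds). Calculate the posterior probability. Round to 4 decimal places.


Bayesian evidence evaluation:
Posterior odds = prior_odds * LR = 0.088506 * 13.8189 = 1.223056
Posterior probability = posterior_odds / (1 + posterior_odds)
= 1.223056 / (1 + 1.223056)
= 1.223056 / 2.223056
= 0.5502

0.5502


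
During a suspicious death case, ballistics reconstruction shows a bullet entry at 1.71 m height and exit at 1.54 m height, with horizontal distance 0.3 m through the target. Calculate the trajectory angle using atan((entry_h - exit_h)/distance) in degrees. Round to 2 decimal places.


Bullet trajectory angle:
Height difference = 1.71 - 1.54 = 0.17 m
angle = atan(0.17 / 0.3)
angle = atan(0.566667)
angle = 29.54 degrees

29.54


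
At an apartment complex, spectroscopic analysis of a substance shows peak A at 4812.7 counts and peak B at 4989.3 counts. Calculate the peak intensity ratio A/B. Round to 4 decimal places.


Spectral peak ratio:
Peak A = 4812.7 counts
Peak B = 4989.3 counts
Ratio = 4812.7 / 4989.3 = 0.9646

0.9646


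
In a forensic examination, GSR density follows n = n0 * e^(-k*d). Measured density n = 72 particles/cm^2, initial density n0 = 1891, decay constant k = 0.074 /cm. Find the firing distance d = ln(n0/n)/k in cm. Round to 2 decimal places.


GSR distance calculation:
n0/n = 1891 / 72 = 26.263889
ln(n0/n) = 3.268195
d = 3.268195 / 0.074 = 44.16 cm

44.16


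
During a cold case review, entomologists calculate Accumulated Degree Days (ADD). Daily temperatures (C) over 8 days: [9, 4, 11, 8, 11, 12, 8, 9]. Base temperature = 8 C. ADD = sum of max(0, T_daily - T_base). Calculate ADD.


Computing ADD day by day:
Day 1: max(0, 9 - 8) = 1
Day 2: max(0, 4 - 8) = 0
Day 3: max(0, 11 - 8) = 3
Day 4: max(0, 8 - 8) = 0
Day 5: max(0, 11 - 8) = 3
Day 6: max(0, 12 - 8) = 4
Day 7: max(0, 8 - 8) = 0
Day 8: max(0, 9 - 8) = 1
Total ADD = 12

12


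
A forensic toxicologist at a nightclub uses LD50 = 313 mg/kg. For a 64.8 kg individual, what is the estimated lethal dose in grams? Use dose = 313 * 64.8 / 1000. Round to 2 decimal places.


Lethal dose calculation:
Lethal dose = LD50 * body_weight / 1000
= 313 * 64.8 / 1000
= 20282.4 / 1000
= 20.28 g

20.28


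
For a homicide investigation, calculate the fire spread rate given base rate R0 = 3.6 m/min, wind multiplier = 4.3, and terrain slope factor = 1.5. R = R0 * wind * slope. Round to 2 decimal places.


Fire spread rate calculation:
R = R0 * wind_factor * slope_factor
= 3.6 * 4.3 * 1.5
= 15.48 * 1.5
= 23.22 m/min

23.22


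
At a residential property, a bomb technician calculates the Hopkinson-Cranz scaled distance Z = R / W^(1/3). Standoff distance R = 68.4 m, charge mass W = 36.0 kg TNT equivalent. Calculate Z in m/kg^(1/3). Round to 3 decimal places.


Scaled distance calculation:
W^(1/3) = 36.0^(1/3) = 3.301927
Z = R / W^(1/3) = 68.4 / 3.301927
Z = 20.715 m/kg^(1/3)

20.715


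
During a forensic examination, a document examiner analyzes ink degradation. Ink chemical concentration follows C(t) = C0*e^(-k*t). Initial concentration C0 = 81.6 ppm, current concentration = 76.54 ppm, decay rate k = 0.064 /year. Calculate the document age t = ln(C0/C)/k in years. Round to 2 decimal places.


Document age estimation:
C0/C = 81.6 / 76.54 = 1.066109
ln(C0/C) = 0.064016
t = 0.064016 / 0.064 = 1.00 years

1.00


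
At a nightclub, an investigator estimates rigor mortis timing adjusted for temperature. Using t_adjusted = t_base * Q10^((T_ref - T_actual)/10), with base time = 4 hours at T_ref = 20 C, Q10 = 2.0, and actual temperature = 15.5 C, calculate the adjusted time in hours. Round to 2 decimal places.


Rigor mortis time adjustment:
Exponent = (T_ref - T_actual) / 10 = (20 - 15.5) / 10 = 0.45
Q10 factor = 2.0^0.45 = 1.36604
t_adjusted = 4 * 1.36604 = 5.46 hours

5.46


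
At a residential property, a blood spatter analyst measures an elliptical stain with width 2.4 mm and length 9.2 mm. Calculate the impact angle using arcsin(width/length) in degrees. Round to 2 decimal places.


Blood spatter impact angle calculation:
width / length = 2.4 / 9.2 = 0.26087
angle = arcsin(0.26087)
angle = 15.12 degrees

15.12


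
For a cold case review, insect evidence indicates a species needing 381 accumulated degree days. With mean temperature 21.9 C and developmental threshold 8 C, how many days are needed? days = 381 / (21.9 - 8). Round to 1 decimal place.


Insect development time:
Effective temperature = avg_temp - T_base = 21.9 - 8 = 13.9 C
Days = ADD / effective_temp = 381 / 13.9 = 27.4 days

27.4


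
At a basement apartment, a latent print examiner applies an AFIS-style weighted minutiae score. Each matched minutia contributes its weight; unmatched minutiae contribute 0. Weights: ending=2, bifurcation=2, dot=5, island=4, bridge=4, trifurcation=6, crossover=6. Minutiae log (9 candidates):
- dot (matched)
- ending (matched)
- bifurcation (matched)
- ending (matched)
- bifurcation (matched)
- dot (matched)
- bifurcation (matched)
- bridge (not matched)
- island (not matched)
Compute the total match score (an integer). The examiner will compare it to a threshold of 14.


Weighted minutiae match score:
  dot: matched, +5 (running total 5)
  ending: matched, +2 (running total 7)
  bifurcation: matched, +2 (running total 9)
  ending: matched, +2 (running total 11)
  bifurcation: matched, +2 (running total 13)
  dot: matched, +5 (running total 18)
  bifurcation: matched, +2 (running total 20)
  bridge: not matched, +0
  island: not matched, +0
Total score = 20
Threshold = 14; verdict = identification

20


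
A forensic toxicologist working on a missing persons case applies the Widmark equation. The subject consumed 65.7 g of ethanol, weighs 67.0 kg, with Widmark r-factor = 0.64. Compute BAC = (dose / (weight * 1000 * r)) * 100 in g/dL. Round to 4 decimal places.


Applying the Widmark formula:
BAC = (dose_g / (body_wt * 1000 * r)) * 100
Denominator = 67.0 * 1000 * 0.64 = 42880
BAC = (65.7 / 42880) * 100
BAC = 0.1532 g/dL

0.1532


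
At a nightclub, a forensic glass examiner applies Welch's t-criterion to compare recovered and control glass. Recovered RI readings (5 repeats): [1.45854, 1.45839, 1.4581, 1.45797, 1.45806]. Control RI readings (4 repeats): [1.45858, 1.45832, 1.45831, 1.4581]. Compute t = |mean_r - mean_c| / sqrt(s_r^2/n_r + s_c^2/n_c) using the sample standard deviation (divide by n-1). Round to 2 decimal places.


Welch's t-criterion for glass RI comparison:
Recovered mean = sum / n_r = 7.29106 / 5 = 1.458212
Control mean = sum / n_c = 5.83331 / 4 = 1.4583275
Recovered sample variance s_r^2 = 5.837e-08
Control sample variance s_c^2 = 3.8625e-08
Welch SE (unpooled) = sqrt(s_r^2/n_r + s_c^2/n_c) = sqrt(1.1674e-08 + 9.65625e-09) = sqrt(2.13303e-08) = 0.000146049
|mean_r - mean_c| = 0.0001155
t = 0.0001155 / 0.000146049 = 0.79

0.79


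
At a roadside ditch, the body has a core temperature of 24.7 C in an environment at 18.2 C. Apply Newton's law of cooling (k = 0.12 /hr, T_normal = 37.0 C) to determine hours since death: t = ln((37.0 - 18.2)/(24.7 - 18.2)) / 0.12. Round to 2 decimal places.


Using Newton's law of cooling:
t = ln((T_normal - T_ambient) / (T_body - T_ambient)) / k
T_normal - T_ambient = 18.8
T_body - T_ambient = 6.5
Ratio = 2.892308
ln(ratio) = 1.062055
t = 1.062055 / 0.12 = 8.85 hours

8.85


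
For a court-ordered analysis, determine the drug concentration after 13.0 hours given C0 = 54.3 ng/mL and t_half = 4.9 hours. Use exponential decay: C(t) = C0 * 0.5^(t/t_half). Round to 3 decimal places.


Drug concentration decay:
Number of half-lives = t / t_half = 13.0 / 4.9 = 2.653061
Decay factor = 0.5^2.653061 = 0.1589824
C(t) = 54.3 * 0.1589824 = 8.633 ng/mL

8.633


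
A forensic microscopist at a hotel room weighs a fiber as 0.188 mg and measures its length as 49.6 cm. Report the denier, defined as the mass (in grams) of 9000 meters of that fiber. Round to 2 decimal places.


Denier calculation:
Mass in grams = 0.188 mg / 1000 = 0.000188 g
Length in meters = 49.6 cm / 100 = 0.496 m
Linear density = mass / length = 0.000188 / 0.496 = 0.00037903 g/m
Denier = (g/m) * 9000 = 0.00037903 * 9000 = 3.41

3.41


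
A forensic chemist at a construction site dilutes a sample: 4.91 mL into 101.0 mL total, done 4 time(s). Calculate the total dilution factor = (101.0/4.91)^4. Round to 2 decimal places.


Dilution factor calculation:
Single dilution = V_total / V_sample = 101.0 / 4.91 ≈ 20.570265
Number of dilutions = 4
Total DF = (101.0 / 4.91)^4 (full precision, rounded at the end) = 179043.90

179043.90


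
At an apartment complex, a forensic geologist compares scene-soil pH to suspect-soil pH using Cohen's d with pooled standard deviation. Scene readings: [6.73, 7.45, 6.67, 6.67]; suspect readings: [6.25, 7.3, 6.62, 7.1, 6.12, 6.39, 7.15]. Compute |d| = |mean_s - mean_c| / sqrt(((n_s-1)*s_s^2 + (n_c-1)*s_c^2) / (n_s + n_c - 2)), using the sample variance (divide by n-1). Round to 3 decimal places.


Pooled-variance Cohen's d for soil pH comparison:
Scene mean = 27.52 / 4 = 6.88
Suspect mean = 46.93 / 7 = 6.704286
Scene sample variance s_s^2 = 0.1452
Suspect sample variance s_c^2 = 0.227295
Pooled variance = ((n_s-1)*s_s^2 + (n_c-1)*s_c^2) / (n_s + n_c - 2) = 0.19993
Pooled SD = sqrt(0.19993) = 0.447135
Mean difference = 0.175714
|d| = |0.175714| / 0.447135 = 0.393

0.393


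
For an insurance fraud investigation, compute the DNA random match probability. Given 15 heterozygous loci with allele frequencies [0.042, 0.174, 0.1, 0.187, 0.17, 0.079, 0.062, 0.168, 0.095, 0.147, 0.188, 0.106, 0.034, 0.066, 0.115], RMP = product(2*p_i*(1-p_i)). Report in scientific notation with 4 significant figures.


Computing RMP for 15 loci:
Locus 1: 2 * 0.042 * 0.958 = 0.080472
Locus 2: 2 * 0.174 * 0.826 = 0.287448
Locus 3: 2 * 0.1 * 0.9 = 0.18
Locus 4: 2 * 0.187 * 0.813 = 0.304062
Locus 5: 2 * 0.17 * 0.83 = 0.2822
Locus 6: 2 * 0.079 * 0.921 = 0.145518
Locus 7: 2 * 0.062 * 0.938 = 0.116312
Locus 8: 2 * 0.168 * 0.832 = 0.279552
Locus 9: 2 * 0.095 * 0.905 = 0.17195
Locus 10: 2 * 0.147 * 0.853 = 0.250782
Locus 11: 2 * 0.188 * 0.812 = 0.305312
Locus 12: 2 * 0.106 * 0.894 = 0.189528
Locus 13: 2 * 0.034 * 0.966 = 0.065688
Locus 14: 2 * 0.066 * 0.934 = 0.123288
Locus 15: 2 * 0.115 * 0.885 = 0.20355
RMP = 6.953e-12

6.953e-12


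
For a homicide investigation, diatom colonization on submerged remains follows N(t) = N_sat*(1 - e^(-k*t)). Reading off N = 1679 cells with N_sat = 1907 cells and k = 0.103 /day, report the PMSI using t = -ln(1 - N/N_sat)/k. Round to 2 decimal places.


PMSI from diatom colonization curve:
N / N_sat = 1679 / 1907 = 0.88044
1 - N/N_sat = 0.11956
ln(1 - N/N_sat) = -2.123937
t = -ln(1 - N/N_sat) / k = -(-2.123937) / 0.103 = 20.62 days

20.62


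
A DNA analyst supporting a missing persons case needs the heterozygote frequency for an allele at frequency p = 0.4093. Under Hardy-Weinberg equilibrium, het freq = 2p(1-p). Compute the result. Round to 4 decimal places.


Hardy-Weinberg heterozygote frequency:
q = 1 - p = 1 - 0.4093 = 0.5907
2pq = 2 * 0.4093 * 0.5907 = 0.4835

0.4835


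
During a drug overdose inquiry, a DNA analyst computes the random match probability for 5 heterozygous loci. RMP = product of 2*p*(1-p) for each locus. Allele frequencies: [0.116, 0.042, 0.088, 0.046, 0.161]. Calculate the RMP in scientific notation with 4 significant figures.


Computing RMP for 5 loci:
Locus 1: 2 * 0.116 * 0.884 = 0.205088
Locus 2: 2 * 0.042 * 0.958 = 0.080472
Locus 3: 2 * 0.088 * 0.912 = 0.160512
Locus 4: 2 * 0.046 * 0.954 = 0.087768
Locus 5: 2 * 0.161 * 0.839 = 0.270158
RMP = 6.281e-05

6.281e-05


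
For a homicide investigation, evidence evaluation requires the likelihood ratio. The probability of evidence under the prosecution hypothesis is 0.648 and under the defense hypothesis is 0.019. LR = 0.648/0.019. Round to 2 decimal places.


Likelihood ratio calculation:
LR = P(E|Hp) / P(E|Hd)
LR = 0.648 / 0.019
LR = 34.11

34.11


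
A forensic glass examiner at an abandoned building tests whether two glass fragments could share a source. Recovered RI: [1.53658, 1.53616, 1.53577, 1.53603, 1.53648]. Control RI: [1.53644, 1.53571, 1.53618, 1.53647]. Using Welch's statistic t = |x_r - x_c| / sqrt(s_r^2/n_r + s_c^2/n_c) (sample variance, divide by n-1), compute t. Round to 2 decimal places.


Welch's t-criterion for glass RI comparison:
Recovered mean = sum / n_r = 7.68102 / 5 = 1.536204
Control mean = sum / n_c = 6.1448 / 4 = 1.5362
Recovered sample variance s_r^2 = 1.0953e-07
Control sample variance s_c^2 = 1.23667e-07
Welch SE (unpooled) = sqrt(s_r^2/n_r + s_c^2/n_c) = sqrt(2.1906e-08 + 3.09167e-08) = sqrt(5.28227e-08) = 0.000229832
|mean_r - mean_c| = 4e-06
t = 4e-06 / 0.000229832 = 0.02

0.02


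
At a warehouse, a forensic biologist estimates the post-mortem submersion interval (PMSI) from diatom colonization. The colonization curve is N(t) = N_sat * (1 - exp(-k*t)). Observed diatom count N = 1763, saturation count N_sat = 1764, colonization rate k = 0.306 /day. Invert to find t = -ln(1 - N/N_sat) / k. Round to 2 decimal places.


PMSI from diatom colonization curve:
N / N_sat = 1763 / 1764 = 0.999433
1 - N/N_sat = 0.000567
ln(1 - N/N_sat) = -7.475151
t = -ln(1 - N/N_sat) / k = -(-7.475151) / 0.306 = 24.43 days

24.43


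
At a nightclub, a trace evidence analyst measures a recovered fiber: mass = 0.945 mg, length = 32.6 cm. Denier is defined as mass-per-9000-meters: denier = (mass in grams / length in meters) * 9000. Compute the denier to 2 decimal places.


Denier calculation:
Mass in grams = 0.945 mg / 1000 = 0.000945 g
Length in meters = 32.6 cm / 100 = 0.326 m
Linear density = mass / length = 0.000945 / 0.326 = 0.00289877 g/m
Denier = (g/m) * 9000 = 0.00289877 * 9000 = 26.09

26.09


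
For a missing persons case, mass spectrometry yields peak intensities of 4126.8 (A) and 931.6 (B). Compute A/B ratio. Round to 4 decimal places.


Spectral peak ratio:
Peak A = 4126.8 counts
Peak B = 931.6 counts
Ratio = 4126.8 / 931.6 = 4.4298

4.4298


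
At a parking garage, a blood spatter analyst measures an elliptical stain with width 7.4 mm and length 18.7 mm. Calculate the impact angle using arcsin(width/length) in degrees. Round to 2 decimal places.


Blood spatter impact angle calculation:
width / length = 7.4 / 18.7 = 0.395722
angle = arcsin(0.395722)
angle = 23.31 degrees

23.31


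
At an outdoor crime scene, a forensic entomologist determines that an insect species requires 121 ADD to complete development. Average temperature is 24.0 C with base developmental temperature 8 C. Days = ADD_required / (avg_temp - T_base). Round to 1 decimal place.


Insect development time:
Effective temperature = avg_temp - T_base = 24.0 - 8 = 16.0 C
Days = ADD / effective_temp = 121 / 16.0 = 7.6 days

7.6


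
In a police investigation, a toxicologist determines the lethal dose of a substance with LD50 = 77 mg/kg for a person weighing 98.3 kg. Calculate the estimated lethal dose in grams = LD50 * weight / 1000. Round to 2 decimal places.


Lethal dose calculation:
Lethal dose = LD50 * body_weight / 1000
= 77 * 98.3 / 1000
= 7569.1 / 1000
= 7.57 g

7.57


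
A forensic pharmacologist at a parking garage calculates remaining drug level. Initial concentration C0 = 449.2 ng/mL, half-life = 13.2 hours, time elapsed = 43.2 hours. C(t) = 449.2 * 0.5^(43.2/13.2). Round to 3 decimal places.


Drug concentration decay:
Number of half-lives = t / t_half = 43.2 / 13.2 = 3.272727
Decay factor = 0.5^3.272727 = 0.10346918
C(t) = 449.2 * 0.10346918 = 46.478 ng/mL

46.478


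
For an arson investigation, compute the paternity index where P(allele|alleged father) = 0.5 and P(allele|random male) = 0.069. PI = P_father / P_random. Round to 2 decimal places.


Paternity Index calculation:
PI = P(allele|father) / P(allele|random)
PI = 0.5 / 0.069
PI = 7.25

7.25


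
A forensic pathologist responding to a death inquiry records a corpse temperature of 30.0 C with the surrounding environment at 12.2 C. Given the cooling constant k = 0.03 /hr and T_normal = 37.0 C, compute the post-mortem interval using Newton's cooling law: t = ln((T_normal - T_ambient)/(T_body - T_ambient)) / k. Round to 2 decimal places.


Using Newton's law of cooling:
t = ln((T_normal - T_ambient) / (T_body - T_ambient)) / k
T_normal - T_ambient = 24.8
T_body - T_ambient = 17.8
Ratio = 1.393258
ln(ratio) = 0.331645
t = 0.331645 / 0.03 = 11.05 hours

11.05


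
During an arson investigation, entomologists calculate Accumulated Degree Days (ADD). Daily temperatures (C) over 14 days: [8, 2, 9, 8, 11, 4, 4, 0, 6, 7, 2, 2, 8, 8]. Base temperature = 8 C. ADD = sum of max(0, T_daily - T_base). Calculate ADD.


Computing ADD day by day:
Day 1: max(0, 8 - 8) = 0
Day 2: max(0, 2 - 8) = 0
Day 3: max(0, 9 - 8) = 1
Day 4: max(0, 8 - 8) = 0
Day 5: max(0, 11 - 8) = 3
Day 6: max(0, 4 - 8) = 0
Day 7: max(0, 4 - 8) = 0
Day 8: max(0, 0 - 8) = 0
Day 9: max(0, 6 - 8) = 0
Day 10: max(0, 7 - 8) = 0
Day 11: max(0, 2 - 8) = 0
Day 12: max(0, 2 - 8) = 0
Day 13: max(0, 8 - 8) = 0
Day 14: max(0, 8 - 8) = 0
Total ADD = 4

4


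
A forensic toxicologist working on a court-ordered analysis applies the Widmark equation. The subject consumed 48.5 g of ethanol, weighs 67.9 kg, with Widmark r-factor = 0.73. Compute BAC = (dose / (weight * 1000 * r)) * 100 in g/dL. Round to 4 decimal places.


Applying the Widmark formula:
BAC = (dose_g / (body_wt * 1000 * r)) * 100
Denominator = 67.9 * 1000 * 0.73 = 49567
BAC = (48.5 / 49567) * 100
BAC = 0.0978 g/dL

0.0978


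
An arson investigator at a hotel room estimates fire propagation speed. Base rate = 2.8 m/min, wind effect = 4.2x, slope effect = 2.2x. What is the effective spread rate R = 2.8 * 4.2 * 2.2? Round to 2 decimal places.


Fire spread rate calculation:
R = R0 * wind_factor * slope_factor
= 2.8 * 4.2 * 2.2
= 11.76 * 2.2
= 25.87 m/min

25.87


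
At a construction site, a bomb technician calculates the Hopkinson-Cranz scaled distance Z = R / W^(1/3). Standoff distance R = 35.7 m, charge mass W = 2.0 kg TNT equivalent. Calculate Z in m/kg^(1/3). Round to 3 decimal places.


Scaled distance calculation:
W^(1/3) = 2.0^(1/3) = 1.259921
Z = R / W^(1/3) = 35.7 / 1.259921
Z = 28.335 m/kg^(1/3)

28.335


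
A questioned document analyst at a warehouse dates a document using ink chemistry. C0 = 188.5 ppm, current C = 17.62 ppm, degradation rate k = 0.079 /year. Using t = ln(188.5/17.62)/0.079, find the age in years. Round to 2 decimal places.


Document age estimation:
C0/C = 188.5 / 17.62 = 10.69807
ln(C0/C) = 2.370063
t = 2.370063 / 0.079 = 30.00 years

30.00


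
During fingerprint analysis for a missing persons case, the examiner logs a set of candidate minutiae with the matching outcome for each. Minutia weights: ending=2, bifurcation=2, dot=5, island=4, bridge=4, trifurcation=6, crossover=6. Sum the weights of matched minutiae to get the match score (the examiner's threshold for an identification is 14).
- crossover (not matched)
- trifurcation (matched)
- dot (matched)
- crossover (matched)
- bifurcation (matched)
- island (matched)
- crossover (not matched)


Weighted minutiae match score:
  crossover: not matched, +0
  trifurcation: matched, +6 (running total 6)
  dot: matched, +5 (running total 11)
  crossover: matched, +6 (running total 17)
  bifurcation: matched, +2 (running total 19)
  island: matched, +4 (running total 23)
  crossover: not matched, +0
Total score = 23
Threshold = 14; verdict = identification

23
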